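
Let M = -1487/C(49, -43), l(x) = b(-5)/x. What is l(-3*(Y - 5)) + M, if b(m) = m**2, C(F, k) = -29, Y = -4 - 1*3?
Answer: 54257/1044 ≈ 51.970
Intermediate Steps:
Y = -7 (Y = -4 - 3 = -7)
l(x) = 25/x (l(x) = (-5)**2/x = 25/x)
M = 1487/29 (M = -1487/(-29) = -1487*(-1/29) = 1487/29 ≈ 51.276)
l(-3*(Y - 5)) + M = 25/((-3*(-7 - 5))) + 1487/29 = 25/((-3*(-12))) + 1487/29 = 25/36 + 1487/29 = 54257/1044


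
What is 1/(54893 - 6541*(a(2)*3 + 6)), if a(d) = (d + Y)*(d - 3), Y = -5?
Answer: -1/43222 ≈ -2.3136e-5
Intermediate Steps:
a(d) = (-5 + d)*(-3 + d) (a(d) = (d - 5)*(d - 3) = (-5 + d)*(-3 + d))
1/(54893 - 6541*(a(2)*3 + 6)) = 1/(54893 - 6541*((15 + 2**2 - 8*2)*3 + 6)) = 1/(54893 - 6541*((15 + 4 - 16)*3 + 6)) = 1/(54893 - 6541*(3*3 + 6)) = 1/(54893 - 6541*(9 + 6)) = 1/(54893 - 6541*15) = 1/(54893 - 98115) = 1/(-43222) = -1/43222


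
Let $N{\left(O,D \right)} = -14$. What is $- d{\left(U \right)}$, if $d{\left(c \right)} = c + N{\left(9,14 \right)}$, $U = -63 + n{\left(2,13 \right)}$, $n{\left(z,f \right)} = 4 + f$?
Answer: $60$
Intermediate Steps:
$U = -46$ ($U = -63 + \left(4 + 13\right) = -63 + 17 = -46$)
$d{\left(c \right)} = -14 + c$ ($d{\left(c \right)} = c - 14 = -14 + c$)
$- d{\left(U \right)} = - (-14 - 46) = \left(-1\right) \left(-60\right) = 60$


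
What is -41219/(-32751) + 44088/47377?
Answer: 308796241/141058557 ≈ 2.1891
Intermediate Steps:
-41219/(-32751) + 44088/47377 = -41219*(-1/32751) + 44088*(1/47377) = 41219/32751 + 4008/4307 = 308796241/141058557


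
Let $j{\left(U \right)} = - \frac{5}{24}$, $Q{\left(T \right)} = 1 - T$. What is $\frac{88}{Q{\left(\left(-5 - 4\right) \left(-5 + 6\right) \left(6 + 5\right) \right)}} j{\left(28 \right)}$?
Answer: $- \frac{11}{60} \approx -0.18333$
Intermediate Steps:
$j{\left(U \right)} = - \frac{5}{24}$ ($j{\left(U \right)} = \left(-5\right) \frac{1}{24} = - \frac{5}{24}$)
$\frac{88}{Q{\left(\left(-5 - 4\right) \left(-5 + 6\right) \left(6 + 5\right) \right)}} j{\left(28 \right)} = \frac{88}{1 - \left(-5 - 4\right) \left(-5 + 6\right) \left(6 + 5\right)} \left(- \frac{5}{24}\right) = \frac{88}{1 - \left(-9\right) 1 \cdot 11} \left(- \frac{5}{24}\right) = \frac{88}{1 - \left(-9\right) 11} \left(- \frac{5}{24}\right) = \frac{88}{1 - -99} \left(- \frac{5}{24}\right) = \frac{88}{1 + 99} \left(- \frac{5}{24}\right) = \frac{88}{100} \left(- \frac{5}{24}\right) = 88 \cdot \frac{1}{100} \left(- \frac{5}{24}\right) = \frac{22}{25} \left(- \frac{5}{24}\right) = - \frac{11}{60}$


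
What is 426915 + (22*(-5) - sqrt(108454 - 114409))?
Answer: 426805 - I*sqrt(5955) ≈ 4.2681e+5 - 77.169*I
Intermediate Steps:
426915 + (22*(-5) - sqrt(108454 - 114409)) = 426915 + (-110 - sqrt(-5955)) = 426915 + (-110 - I*sqrt(5955)) = 426805 - I*sqrt(5955)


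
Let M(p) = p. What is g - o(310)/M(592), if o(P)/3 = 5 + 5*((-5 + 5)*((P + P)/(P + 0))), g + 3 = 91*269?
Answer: 14489777/592 ≈ 24476.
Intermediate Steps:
g = 24476 (g = -3 + 91*269 = -3 + 24479 = 24476)
o(P) = 15 (o(P) = 3*(5 + 5*((-5 + 5)*((P + P)/(P + 0)))) = 3*(5 + 5*(0*((2*P)/P))) = 3*(5 + 5*(0*2)) = 3*(5 + 5*0) = 3*(5 + 0) = 3*5 = 15)
g - o(310)/M(592) = 24476 - 15/592 = 14489777/592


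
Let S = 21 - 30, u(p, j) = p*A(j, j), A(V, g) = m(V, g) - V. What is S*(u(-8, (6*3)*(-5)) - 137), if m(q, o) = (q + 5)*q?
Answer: 558513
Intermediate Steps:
m(q, o) = q*(5 + q) (m(q, o) = (5 + q)*q = q*(5 + q))
A(V, g) = -V + V*(5 + V) (A(V, g) = V*(5 + V) - V = -V + V*(5 + V))
u(p, j) = j*p*(4 + j) (u(p, j) = p*(j*(4 + j)) = j*p*(4 + j))
S = -9
S*(u(-8, (6*3)*(-5)) - 137) = -9*(((6*3)*(-5))*(-8)*(4 + (6*3)*(-5)) - 137) = -9*((18*(-5))*(-8)*(4 + 18*(-5)) - 137) = -9*(-90*(-8)*(4 - 90) - 137) = -9*(-90*(-8)*(-86) - 137) = -9*(-61920 - 137) = -9*(-62057) = 558513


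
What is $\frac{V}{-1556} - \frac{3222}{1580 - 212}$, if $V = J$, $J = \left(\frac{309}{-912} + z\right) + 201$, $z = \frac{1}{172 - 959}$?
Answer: $- \frac{924801035}{372269888} \approx -2.4842$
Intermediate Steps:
$z = - \frac{1}{787}$ ($z = \frac{1}{-787} = - \frac{1}{787} \approx -0.0012706$)
$J = \frac{48007483}{239248}$ ($J = \left(\frac{309}{-912} - \frac{1}{787}\right) + 201 = \left(309 \left(- \frac{1}{912}\right) - \frac{1}{787}\right) + 201 = \left(- \frac{103}{304} - \frac{1}{787}\right) + 201 = - \frac{81365}{239248} + 201 = \frac{48007483}{239248} \approx 200.66$)
$V = \frac{48007483}{239248} \approx 200.66$
$\frac{V}{-1556} - \frac{3222}{1580 - 212} = \frac{48007483}{239248 \left(-1556\right)} - \frac{3222}{1580 - 212} = \frac{48007483}{239248} \left(- \frac{1}{1556}\right) - \frac{3222}{1368} = - \frac{48007483}{372269888} - \frac{179}{76} = - \frac{924801035}{372269888}$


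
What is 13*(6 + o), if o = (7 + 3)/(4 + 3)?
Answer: 676/7 ≈ 96.571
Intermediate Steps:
o = 10/7 ≈ 1.4286
13*(6 + o) = 13*(6 + 10/7) = 13*(52/7) = 676/7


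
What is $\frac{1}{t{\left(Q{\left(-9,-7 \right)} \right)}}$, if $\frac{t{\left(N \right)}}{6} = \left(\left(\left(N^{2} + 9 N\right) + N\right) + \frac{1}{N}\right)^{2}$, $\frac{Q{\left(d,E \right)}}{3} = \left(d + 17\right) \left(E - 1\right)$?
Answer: $\frac{6144}{45013995307009} \approx 1.3649 \cdot 10^{-10}$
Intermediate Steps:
$Q{\left(d,E \right)} = 3 \left(-1 + E\right) \left(17 + d\right)$ ($Q{\left(d,E \right)} = 3 \left(d + 17\right) \left(E - 1\right) = 3 \left(17 + d\right) \left(-1 + E\right) = 3 \left(-1 + E\right) \left(17 + d\right)$)
$t{\left(N \right)} = 6 \left(\frac{1}{N} + N^{2} + 10 N\right)^{2}$ ($t{\left(N \right)} = 6 \left(\left(\left(N^{2} + 9 N\right) + N\right) + \frac{1}{N}\right)^{2} = 6 \left(\left(N^{2} + 10 N\right) + \frac{1}{N}\right)^{2} = 6 \left(\frac{1}{N} + N^{2} + 10 N\right)^{2}$)
$\frac{1}{t{\left(Q{\left(-9,-7 \right)} \right)}} = \frac{1}{6 \frac{1}{\left(-51 - -27 + 51 \left(-7\right) + 3 \left(-7\right) \left(-9\right)\right)^{2}} \left(1 + \left(-51 - -27 + 51 \left(-7\right) + 3 \left(-7\right) \left(-9\right)\right)^{3} + 10 \left(-51 - -27 + 51 \left(-7\right) + 3 \left(-7\right) \left(-9\right)\right)^{2}\right)^{2}} = \frac{1}{6 \frac{1}{\left(-51 + 27 - 357 + 189\right)^{2}} \left(1 + \left(-51 + 27 - 357 + 189\right)^{3} + 10 \left(-51 + 27 - 357 + 189\right)^{2}\right)^{2}} = \frac{1}{6 \cdot \frac{1}{36864} \left(1 + \left(-192\right)^{3} + 10 \left(-192\right)^{2}\right)^{2}} = \frac{1}{6 \cdot \frac{1}{36864} \left(1 - 7077888 + 10 \cdot 36864\right)^{2}} = \frac{1}{6 \cdot \frac{1}{36864} \left(1 - 7077888 + 368640\right)^{2}} = \frac{1}{6 \cdot \frac{1}{36864} \left(-6709247\right)^{2}} = \frac{1}{6 \cdot \frac{1}{36864} \cdot 45013995307009} = \frac{1}{\frac{45013995307009}{6144}} = \frac{6144}{45013995307009}$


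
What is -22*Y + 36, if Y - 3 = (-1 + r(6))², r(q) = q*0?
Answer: -52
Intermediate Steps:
r(q) = 0
Y = 4 (Y = 3 + (-1 + 0)² = 3 + (-1)² = 3 + 1 = 4)
-22*Y + 36 = -22*4 + 36 = -88 + 36 = -52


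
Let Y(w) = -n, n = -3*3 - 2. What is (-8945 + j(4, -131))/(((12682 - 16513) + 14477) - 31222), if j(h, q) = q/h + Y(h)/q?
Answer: 4704385/10781824 ≈ 0.43633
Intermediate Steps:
n = -11 (n = -9 - 2 = -11)
Y(w) = 11 (Y(w) = -1*(-11) = 11)
j(h, q) = 11/q + q/h (j(h, q) = q/h + 11/q = 11/q + q/h)
(-8945 + j(4, -131))/(((12682 - 16513) + 14477) - 31222) = (-8945 + (11/(-131) - 131/4))/(((12682 - 16513) + 14477) - 31222) = (-8945 + (11*(-1/131) - 131*¼))/((-3831 + 14477) - 31222) = (-8945 + (-11/131 - 131/4))/(10646 - 31222) = (-8945 - 17205/524)/(-20576) = -4704385/524*(-1/20576) = 4704385/10781824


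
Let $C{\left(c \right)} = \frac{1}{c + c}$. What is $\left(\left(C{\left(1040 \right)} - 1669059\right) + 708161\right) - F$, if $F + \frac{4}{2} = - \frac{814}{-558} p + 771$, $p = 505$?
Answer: $- \frac{558502105961}{580320} \approx -9.624 \cdot 10^{5}$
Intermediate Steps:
$C{\left(c \right)} = \frac{1}{2 c}$
$F = \frac{420086}{279}$ ($F = -2 + \left(- \frac{814}{-558} \cdot 505 + 771\right) = -2 + \left(\left(-814\right) \left(- \frac{1}{558}\right) 505 + 771\right) = -2 + \left(\frac{407}{279} \cdot 505 + 771\right) = -2 + \left(\frac{205535}{279} + 771\right) = -2 + \frac{420644}{279} = \frac{420086}{279} \approx 1505.7$)
$\left(\left(C{\left(1040 \right)} - 1669059\right) + 708161\right) - F = \left(\left(\frac{1}{2 \cdot 1040} - 1669059\right) + 708161\right) - \frac{420086}{279} = \left(\left(\frac{1}{2} \cdot \frac{1}{1040} - 1669059\right) + 708161\right) - \frac{420086}{279} = \left(\left(\frac{1}{2080} - 1669059\right) + 708161\right) - \frac{420086}{279} = \left(- \frac{3471642719}{2080} + 708161\right) - \frac{420086}{279} = - \frac{1998667839}{2080} - \frac{420086}{279} = - \frac{558502105961}{580320}$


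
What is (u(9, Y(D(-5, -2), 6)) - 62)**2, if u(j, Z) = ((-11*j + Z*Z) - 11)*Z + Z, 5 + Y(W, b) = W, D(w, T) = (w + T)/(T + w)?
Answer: 96100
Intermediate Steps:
D(w, T) = 1 (D(w, T) = (T + w)/(T + w) = 1)
Y(W, b) = -5 + W
u(j, Z) = Z + Z*(-11 + Z**2 - 11*j) (u(j, Z) = ((-11*j + Z**2) - 11)*Z + Z = ((Z**2 - 11*j) - 11)*Z + Z = (-11 + Z**2 - 11*j)*Z + Z = Z*(-11 + Z**2 - 11*j) + Z = Z + Z*(-11 + Z**2 - 11*j))
(u(9, Y(D(-5, -2), 6)) - 62)**2 = ((-5 + 1)*(-10 + (-5 + 1)**2 - 11*9) - 62)**2 = (-4*(-10 + (-4)**2 - 99) - 62)**2 = (-4*(-10 + 16 - 99) - 62)**2 = (-4*(-93) - 62)**2 = (372 - 62)**2 = 310**2 = 96100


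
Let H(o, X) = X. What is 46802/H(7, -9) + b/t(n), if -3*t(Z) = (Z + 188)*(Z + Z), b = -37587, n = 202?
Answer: -2457702757/472680 ≈ -5199.5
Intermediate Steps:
t(Z) = -2*Z*(188 + Z)/3 (t(Z) = -(Z + 188)*(Z + Z)/3 = -(188 + Z)*2*Z/3 = -2*Z*(188 + Z)/3)
46802/H(7, -9) + b/t(n) = 46802/(-9) - 37587*(-3/(404*(188 + 202))) = 46802*(-⅑) - 37587/((-⅔*202*390)) = -46802/9 - 37587/(-52520) = -46802/9 - 37587*(-1/52520) = -46802/9 + 37587/52520 = -2457702757/472680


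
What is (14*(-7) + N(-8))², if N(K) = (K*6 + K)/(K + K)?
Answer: 35721/4 ≈ 8930.3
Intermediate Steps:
N(K) = 7/2 (N(K) = (6*K + K)/((2*K)) = (7*K)*(1/(2*K)) = 7/2)
(14*(-7) + N(-8))² = (14*(-7) + 7/2)² = (-98 + 7/2)² = (-189/2)² = 35721/4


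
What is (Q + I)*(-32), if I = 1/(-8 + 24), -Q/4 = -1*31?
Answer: -3970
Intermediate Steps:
Q = 124 (Q = -(-4)*31 = -4*(-31) = 124)
I = 1/16 ≈ 0.062500
(Q + I)*(-32) = (124 + 1/16)*(-32) = (1985/16)*(-32) = -3970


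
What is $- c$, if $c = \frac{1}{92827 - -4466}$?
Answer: $- \frac{1}{97293} \approx -1.0278 \cdot 10^{-5}$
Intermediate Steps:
$c = \frac{1}{97293}$ ($c = \frac{1}{92827 + 4466} = \frac{1}{97293} \approx 1.0278 \cdot 10^{-5}$)
$- c = \left(-1\right) \frac{1}{97293} = - \frac{1}{97293}$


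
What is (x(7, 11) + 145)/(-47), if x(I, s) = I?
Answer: -152/47 ≈ -3.2340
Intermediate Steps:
(x(7, 11) + 145)/(-47) = (7 + 145)/(-47) = 152*(-1/47) = -152/47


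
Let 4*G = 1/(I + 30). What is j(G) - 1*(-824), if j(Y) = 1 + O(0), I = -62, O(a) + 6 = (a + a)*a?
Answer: 819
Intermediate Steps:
O(a) = -6 + 2*a² (O(a) = -6 + (a + a)*a = -6 + (2*a)*a = -6 + 2*a²)
G = -1/128 (G = 1/(4*(-62 + 30)) = (¼)/(-32) = (¼)*(-1/32) = -1/128 ≈ -0.0078125)
j(Y) = -5 (j(Y) = 1 + (-6 + 2*0²) = 1 + (-6 + 2*0) = 1 + (-6 + 0) = 1 - 6 = -5)
j(G) - 1*(-824) = -5 - 1*(-824) = -5 + 824 = 819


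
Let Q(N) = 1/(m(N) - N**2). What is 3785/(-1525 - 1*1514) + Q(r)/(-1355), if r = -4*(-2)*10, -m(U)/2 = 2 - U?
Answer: -32023443661/25711824180 ≈ -1.2455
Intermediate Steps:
m(U) = -4 + 2*U (m(U) = -2*(2 - U) = -4 + 2*U)
r = 80 (r = 8*10 = 80)
Q(N) = 1/(-4 - N**2 + 2*N) (Q(N) = 1/((-4 + 2*N) - N**2) = 1/(-4 - N**2 + 2*N))
3785/(-1525 - 1*1514) + Q(r)/(-1355) = 3785/(-1525 - 1*1514) - 1/(4 + 80**2 - 2*80)/(-1355) = 3785/(-1525 - 1514) - 1/(4 + 6400 - 160)*(-1/1355) = 3785/(-3039) - 1/6244*(-1/1355) = 3785*(-1/3039) - 1*1/6244*(-1/1355) = -3785/3039 - 1/6244*(-1/1355) = -3785/3039 + 1/8460620 = -32023443661/25711824180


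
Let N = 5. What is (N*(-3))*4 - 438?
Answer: -498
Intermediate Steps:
(N*(-3))*4 - 438 = (5*(-3))*4 - 438 = -15*4 - 438 = -60 - 438 = -498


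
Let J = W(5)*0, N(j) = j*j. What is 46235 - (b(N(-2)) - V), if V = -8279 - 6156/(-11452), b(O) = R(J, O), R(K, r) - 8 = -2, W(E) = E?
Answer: 108652389/2863 ≈ 37951.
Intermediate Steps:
N(j) = j²
J = 0 (J = 5*0 = 0)
R(K, r) = 6 (R(K, r) = 8 - 2 = 6)
b(O) = 6
V = -23701238/2863 (V = -8279 - 6156*(-1/11452) = -8279 + 1539/2863 = -23701238/2863 ≈ -8278.5)
46235 - (b(N(-2)) - V) = 46235 - (6 - 1*(-23701238/2863)) = 46235 - (6 + 23701238/2863) = 46235 - 1*23718416/2863 = 46235 - 23718416/2863 = 108652389/2863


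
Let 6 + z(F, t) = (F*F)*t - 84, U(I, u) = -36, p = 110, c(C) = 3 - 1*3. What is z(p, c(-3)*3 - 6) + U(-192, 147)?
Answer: -72726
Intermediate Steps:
c(C) = 0 (c(C) = 3 - 3 = 0)
z(F, t) = -90 + t*F² (z(F, t) = -6 + ((F*F)*t - 84) = -6 + (F²*t - 84) = -6 + (t*F² - 84) = -6 + (-84 + t*F²) = -90 + t*F²)
z(p, c(-3)*3 - 6) + U(-192, 147) = (-90 + (0*3 - 6)*110²) - 36 = (-90 + (0 - 6)*12100) - 36 = (-90 - 6*12100) - 36 = (-90 - 72600) - 36 = -72690 - 36 = -72726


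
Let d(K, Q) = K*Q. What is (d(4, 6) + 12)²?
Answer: 1296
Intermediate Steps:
(d(4, 6) + 12)² = (4*6 + 12)² = (24 + 12)² = 36² = 1296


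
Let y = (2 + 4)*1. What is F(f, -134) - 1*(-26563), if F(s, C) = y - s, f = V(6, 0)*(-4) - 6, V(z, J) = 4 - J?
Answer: 26591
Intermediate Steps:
y = 6 (y = 6*1 = 6)
f = -22 (f = (4 - 1*0)*(-4) - 6 = (4 + 0)*(-4) - 6 = 4*(-4) - 6 = -16 - 6 = -22)
F(s, C) = 6 - s
F(f, -134) - 1*(-26563) = (6 - 1*(-22)) - 1*(-26563) = (6 + 22) + 26563 = 28 + 26563 = 26591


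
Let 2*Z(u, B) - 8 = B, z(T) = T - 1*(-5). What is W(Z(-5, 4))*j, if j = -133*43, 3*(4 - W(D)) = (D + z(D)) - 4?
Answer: 5719/3 ≈ 1906.3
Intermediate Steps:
z(T) = 5 + T (z(T) = T + 5 = 5 + T)
Z(u, B) = 4 + B/2
W(D) = 11/3 - 2*D/3 (W(D) = 4 - ((D + (5 + D)) - 4)/3 = 4 - ((5 + 2*D) - 4)/3 = 4 - (1 + 2*D)/3 = 4 + (-⅓ - 2*D/3) = 11/3 - 2*D/3)
j = -5719
W(Z(-5, 4))*j = (11/3 - 2*(4 + (½)*4)/3)*(-5719) = (11/3 - 2*(4 + 2)/3)*(-5719) = (11/3 - ⅔*6)*(-5719) = (11/3 - 4)*(-5719) = -⅓*(-5719) = 5719/3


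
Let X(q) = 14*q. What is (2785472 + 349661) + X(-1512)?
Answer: 3113965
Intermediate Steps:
(2785472 + 349661) + X(-1512) = (2785472 + 349661) + 14*(-1512) = 3135133 - 21168 = 3113965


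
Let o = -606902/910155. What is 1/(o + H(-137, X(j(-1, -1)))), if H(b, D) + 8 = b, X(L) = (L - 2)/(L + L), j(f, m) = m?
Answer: -910155/132579377 ≈ -0.0068650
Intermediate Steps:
X(L) = (-2 + L)/(2*L) (X(L) = (-2 + L)/((2*L)) = (-2 + L)*(1/(2*L)) = (-2 + L)/(2*L))
o = -606902/910155 (o = -606902*1/910155 = -606902/910155 ≈ -0.66681)
H(b, D) = -8 + b
1/(o + H(-137, X(j(-1, -1)))) = 1/(-606902/910155 + (-8 - 137)) = 1/(-606902/910155 - 145) = 1/(-132579377/910155) = -910155/132579377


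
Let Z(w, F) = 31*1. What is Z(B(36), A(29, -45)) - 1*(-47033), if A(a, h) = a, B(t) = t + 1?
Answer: 47064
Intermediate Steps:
B(t) = 1 + t
Z(w, F) = 31
Z(B(36), A(29, -45)) - 1*(-47033) = 31 - 1*(-47033) = 31 + 47033 = 47064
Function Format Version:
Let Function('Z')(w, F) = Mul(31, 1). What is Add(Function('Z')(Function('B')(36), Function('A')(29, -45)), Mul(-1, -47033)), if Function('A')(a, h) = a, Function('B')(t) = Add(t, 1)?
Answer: 47064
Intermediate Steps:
Function('B')(t) = Add(1, t)
Function('Z')(w, F) = 31
Add(Function('Z')(Function('B')(36), Function('A')(29, -45)), Mul(-1, -47033)) = Add(31, Mul(-1, -47033)) = Add(31, 47033) = 47064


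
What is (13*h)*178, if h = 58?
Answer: 134212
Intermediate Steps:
(13*h)*178 = (13*58)*178 = 754*178 = 134212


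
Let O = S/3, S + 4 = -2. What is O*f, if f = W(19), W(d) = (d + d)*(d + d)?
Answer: -2888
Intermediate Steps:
S = -6 (S = -4 - 2 = -6)
W(d) = 4*d**2 (W(d) = (2*d)*(2*d) = 4*d**2)
f = 1444 (f = 4*19**2 = 4*361 = 1444)
O = -2 (O = -6/3 = -6*1/3 = -2)
O*f = -2*1444 = -2888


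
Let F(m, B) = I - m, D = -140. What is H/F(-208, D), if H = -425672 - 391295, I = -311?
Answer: 816967/103 ≈ 7931.7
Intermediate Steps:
H = -816967
F(m, B) = -311 - m
H/F(-208, D) = -816967/(-311 - 1*(-208)) = -816967/(-311 + 208) = -816967/(-103) = -816967*(-1/103) = 816967/103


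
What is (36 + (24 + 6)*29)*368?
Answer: 333408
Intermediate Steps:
(36 + (24 + 6)*29)*368 = (36 + 30*29)*368 = (36 + 870)*368 = 906*368 = 333408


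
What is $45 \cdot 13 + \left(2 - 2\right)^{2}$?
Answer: $585$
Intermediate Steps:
$45 \cdot 13 + \left(2 - 2\right)^{2} = 585 + 0^{2} = 585 + 0 = 585$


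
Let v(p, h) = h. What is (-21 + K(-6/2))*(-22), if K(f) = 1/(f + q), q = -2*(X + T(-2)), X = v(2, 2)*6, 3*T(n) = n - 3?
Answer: 32868/71 ≈ 462.93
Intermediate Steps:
T(n) = -1 + n/3 (T(n) = (n - 3)/3 = (-3 + n)/3 = -1 + n/3)
X = 12 (X = 2*6 = 12)
q = -62/3 (q = -2*(12 + (-1 + (1/3)*(-2))) = -2*(12 + (-1 - 2/3)) = -2*(12 - 5/3) = -2*31/3 = -62/3 ≈ -20.667)
K(f) = 1/(-62/3 + f) (K(f) = 1/(f - 62/3) = 1/(-62/3 + f))
(-21 + K(-6/2))*(-22) = (-21 + 3/(-62 + 3*(-6/2)))*(-22) = (-21 + 3/(-62 + 3*(-6*1/2)))*(-22) = (-21 + 3/(-62 + 3*(-3)))*(-22) = (-21 + 3/(-62 - 9))*(-22) = (-21 + 3/(-71))*(-22) = (-21 + 3*(-1/71))*(-22) = (-21 - 3/71)*(-22) = -1494/71*(-22) = 32868/71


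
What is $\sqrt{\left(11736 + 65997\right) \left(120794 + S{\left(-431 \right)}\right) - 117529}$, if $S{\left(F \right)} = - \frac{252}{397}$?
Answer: $\frac{\sqrt{1479871775086805}}{397} \approx 96900.0$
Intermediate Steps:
$S{\left(F \right)} = - \frac{252}{397}$ ($S{\left(F \right)} = \left(-252\right) \frac{1}{397} = - \frac{252}{397}$)
$\sqrt{\left(11736 + 65997\right) \left(120794 + S{\left(-431 \right)}\right) - 117529} = \sqrt{\left(11736 + 65997\right) \left(120794 - \frac{252}{397}\right) - 117529} = \sqrt{77733 \cdot \frac{47954966}{397} - 117529} = \sqrt{\frac{3727683372078}{397} - 117529} = \sqrt{\frac{3727636713065}{397}} = \frac{\sqrt{1479871775086805}}{397}$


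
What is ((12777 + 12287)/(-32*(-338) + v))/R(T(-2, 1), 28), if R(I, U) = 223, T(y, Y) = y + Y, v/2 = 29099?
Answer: 12532/7695061 ≈ 0.0016286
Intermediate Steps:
v = 58198 (v = 2*29099 = 58198)
T(y, Y) = Y + y
((12777 + 12287)/(-32*(-338) + v))/R(T(-2, 1), 28) = ((12777 + 12287)/(-32*(-338) + 58198))/223 = (25064/(10816 + 58198))*(1/223) = (25064/69014)*(1/223) = (25064*(1/69014))*(1/223) = (12532/34507)*(1/223) = 12532/7695061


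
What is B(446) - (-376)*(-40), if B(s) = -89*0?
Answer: -15040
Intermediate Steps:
B(s) = 0
B(446) - (-376)*(-40) = 0 - (-376)*(-40) = 0 - 1*15040 = 0 - 15040 = -15040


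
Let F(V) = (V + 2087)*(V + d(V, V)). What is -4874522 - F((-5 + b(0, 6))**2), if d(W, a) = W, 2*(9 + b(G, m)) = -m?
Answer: -6247850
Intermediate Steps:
b(G, m) = -9 - m/2 (b(G, m) = -9 + (-m)/2 = -9 - m/2)
F(V) = 2*V*(2087 + V) (F(V) = (V + 2087)*(V + V) = (2087 + V)*(2*V) = 2*V*(2087 + V))
-4874522 - F((-5 + b(0, 6))**2) = -4874522 - 2*(-5 + (-9 - 1/2*6))**2*(2087 + (-5 + (-9 - 1/2*6))**2) = -4874522 - 2*(-5 + (-9 - 3))**2*(2087 + (-5 + (-9 - 3))**2) = -4874522 - 2*(-5 - 12)**2*(2087 + (-5 - 12)**2) = -4874522 - 2*(-17)**2*(2087 + (-17)**2) = -4874522 - 2*289*(2087 + 289) = -4874522 - 2*289*2376 = -4874522 - 1*1373328 = -4874522 - 1373328 = -6247850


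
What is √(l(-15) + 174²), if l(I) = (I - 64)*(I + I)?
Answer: √32646 ≈ 180.68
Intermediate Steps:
l(I) = 2*I*(-64 + I) (l(I) = (-64 + I)*(2*I) = 2*I*(-64 + I))
√(l(-15) + 174²) = √(2*(-15)*(-64 - 15) + 174²) = √(2*(-15)*(-79) + 30276) = √(2370 + 30276) = √32646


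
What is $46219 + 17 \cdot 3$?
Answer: $46270$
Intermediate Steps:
$46219 + 17 \cdot 3 = 46219 + 51 = 46270$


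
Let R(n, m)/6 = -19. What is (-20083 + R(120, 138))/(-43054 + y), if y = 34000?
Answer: 20197/9054 ≈ 2.2307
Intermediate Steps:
R(n, m) = -114 (R(n, m) = 6*(-19) = -114)
(-20083 + R(120, 138))/(-43054 + y) = (-20083 - 114)/(-43054 + 34000) = -20197/(-9054) = -20197*(-1/9054) = 20197/9054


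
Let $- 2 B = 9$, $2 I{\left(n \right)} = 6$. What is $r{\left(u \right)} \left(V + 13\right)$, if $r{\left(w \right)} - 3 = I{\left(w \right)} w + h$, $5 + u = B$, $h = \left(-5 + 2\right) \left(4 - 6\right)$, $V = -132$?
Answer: $\frac{4641}{2} \approx 2320.5$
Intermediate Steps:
$I{\left(n \right)} = 3$ ($I{\left(n \right)} = \frac{1}{2} \cdot 6 = 3$)
$h = 6$ ($h = \left(-3\right) \left(-2\right) = 6$)
$B = - \frac{9}{2}$ ($B = \left(- \frac{1}{2}\right) 9 = - \frac{9}{2} \approx -4.5$)
$u = - \frac{19}{2}$ ($u = -5 - \frac{9}{2} = - \frac{19}{2} \approx -9.5$)
$r{\left(w \right)} = 9 + 3 w$ ($r{\left(w \right)} = 3 + \left(3 w + 6\right) = 3 + \left(6 + 3 w\right) = 9 + 3 w$)
$r{\left(u \right)} \left(V + 13\right) = \left(9 + 3 \left(- \frac{19}{2}\right)\right) \left(-132 + 13\right) = \left(9 - \frac{57}{2}\right) \left(-119\right) = \left(- \frac{39}{2}\right) \left(-119\right) = \frac{4641}{2}$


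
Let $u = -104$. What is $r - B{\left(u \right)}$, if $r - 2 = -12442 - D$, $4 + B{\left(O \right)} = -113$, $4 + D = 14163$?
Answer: $-26482$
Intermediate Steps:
$D = 14159$ ($D = -4 + 14163 = 14159$)
$B{\left(O \right)} = -117$ ($B{\left(O \right)} = -4 - 113 = -117$)
$r = -26599$ ($r = 2 - 26601 = -26599$)
$r - B{\left(u \right)} = -26599 - -117 = -26599 + 117 = -26482$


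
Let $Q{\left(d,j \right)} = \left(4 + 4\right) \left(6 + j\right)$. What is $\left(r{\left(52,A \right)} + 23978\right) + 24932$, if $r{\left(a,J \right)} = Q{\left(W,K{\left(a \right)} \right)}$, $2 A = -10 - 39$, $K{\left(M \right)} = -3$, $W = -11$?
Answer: $48934$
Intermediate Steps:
$A = - \frac{49}{2}$ ($A = \frac{-10 - 39}{2} = \frac{1}{2} \left(-49\right) = - \frac{49}{2} \approx -24.5$)
$Q{\left(d,j \right)} = 48 + 8 j$ ($Q{\left(d,j \right)} = 8 \left(6 + j\right) = 48 + 8 j$)
$r{\left(a,J \right)} = 24$ ($r{\left(a,J \right)} = 48 + 8 \left(-3\right) = 48 - 24 = 24$)
$\left(r{\left(52,A \right)} + 23978\right) + 24932 = \left(24 + 23978\right) + 24932 = 24002 + 24932 = 48934$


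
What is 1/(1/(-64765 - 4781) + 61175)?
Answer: 69546/4254476549 ≈ 1.6347e-5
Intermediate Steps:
1/(1/(-64765 - 4781) + 61175) = 1/(1/(-69546) + 61175) = 1/(-1/69546 + 61175) = 1/(4254476549/69546) = 69546/4254476549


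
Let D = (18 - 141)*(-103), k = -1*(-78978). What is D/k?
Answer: 4223/26326 ≈ 0.16041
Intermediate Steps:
k = 78978
D = 12669 (D = -123*(-103) = 12669)
D/k = 12669/78978 = 12669*(1/78978) = 4223/26326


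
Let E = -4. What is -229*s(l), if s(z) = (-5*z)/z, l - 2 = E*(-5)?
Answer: 1145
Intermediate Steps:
l = 22 (l = 2 - 4*(-5) = 2 + 20 = 22)
s(z) = -5
-229*s(l) = -229*(-5) = 1145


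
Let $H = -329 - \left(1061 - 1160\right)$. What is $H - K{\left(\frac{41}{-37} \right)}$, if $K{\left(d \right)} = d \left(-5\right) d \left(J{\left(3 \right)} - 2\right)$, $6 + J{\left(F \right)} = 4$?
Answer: $- \frac{348490}{1369} \approx -254.56$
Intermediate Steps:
$J{\left(F \right)} = -2$ ($J{\left(F \right)} = -6 + 4 = -2$)
$K{\left(d \right)} = 20 d^{2}$ ($K{\left(d \right)} = d \left(-5\right) d \left(-2 - 2\right) = - 5 d d \left(-4\right) = - 5 d \left(- 4 d\right) = 20 d^{2}$)
$H = -230$ ($H = -329 - \left(1061 - 1160\right) = -329 - -99 = -329 + 99 = -230$)
$H - K{\left(\frac{41}{-37} \right)} = -230 - 20 \left(\frac{41}{-37}\right)^{2} = -230 - 20 \left(41 \left(- \frac{1}{37}\right)\right)^{2} = -230 - 20 \left(- \frac{41}{37}\right)^{2} = -230 - 20 \cdot \frac{1681}{1369} = -230 - \frac{33620}{1369} = - \frac{348490}{1369}$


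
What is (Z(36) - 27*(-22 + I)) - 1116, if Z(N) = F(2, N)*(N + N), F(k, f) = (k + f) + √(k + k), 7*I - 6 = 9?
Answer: 16101/7 ≈ 2300.1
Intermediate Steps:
I = 15/7 (I = 6/7 + (⅐)*9 = 6/7 + 9/7 = 15/7 ≈ 2.1429)
F(k, f) = f + k + √2*√k (F(k, f) = (f + k) + √(2*k) = (f + k) + √2*√k = f + k + √2*√k)
Z(N) = 2*N*(4 + N) (Z(N) = (N + 2 + √2*√2)*(N + N) = (N + 2 + 2)*(2*N) = (4 + N)*(2*N) = 2*N*(4 + N))
(Z(36) - 27*(-22 + I)) - 1116 = (2*36*(4 + 36) - 27*(-22 + 15/7)) - 1116 = (2*36*40 - 27*(-139/7)) - 1116 = (2880 + 3753/7) - 1116 = 23913/7 - 1116 = 16101/7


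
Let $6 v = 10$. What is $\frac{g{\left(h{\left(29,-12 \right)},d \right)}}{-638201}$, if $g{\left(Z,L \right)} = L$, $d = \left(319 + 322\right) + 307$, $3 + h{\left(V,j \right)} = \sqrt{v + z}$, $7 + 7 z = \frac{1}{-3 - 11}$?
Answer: $- \frac{948}{638201} \approx -0.0014854$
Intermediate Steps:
$z = - \frac{99}{98}$ ($z = -1 + \frac{1}{7 \left(-3 - 11\right)} = -1 + \frac{1}{7 \left(-14\right)} = -1 + \frac{1}{7} \left(- \frac{1}{14}\right) = -1 - \frac{1}{98} = - \frac{99}{98} \approx -1.0102$)
$v = \frac{5}{3}$ ($v = \frac{1}{6} \cdot 10 = \frac{5}{3} \approx 1.6667$)
$h{\left(V,j \right)} = -3 + \frac{\sqrt{1158}}{42}$ ($h{\left(V,j \right)} = -3 + \sqrt{\frac{5}{3} - \frac{99}{98}} = -3 + \sqrt{\frac{193}{294}} = -3 + \frac{\sqrt{1158}}{42}$)
$d = 948$ ($d = 641 + 307 = 948$)
$\frac{g{\left(h{\left(29,-12 \right)},d \right)}}{-638201} = \frac{948}{-638201} = 948 \left(- \frac{1}{638201}\right) = - \frac{948}{638201}$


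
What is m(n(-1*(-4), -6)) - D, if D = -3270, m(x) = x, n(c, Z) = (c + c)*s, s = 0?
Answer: 3270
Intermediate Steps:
n(c, Z) = 0 (n(c, Z) = (c + c)*0 = (2*c)*0 = 0)
m(n(-1*(-4), -6)) - D = 0 - 1*(-3270) = 0 + 3270 = 3270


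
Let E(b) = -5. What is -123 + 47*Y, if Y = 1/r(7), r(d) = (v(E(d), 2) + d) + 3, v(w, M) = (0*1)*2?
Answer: -1183/10 ≈ -118.30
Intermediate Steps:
v(w, M) = 0 (v(w, M) = 0*2 = 0)
r(d) = 3 + d (r(d) = (0 + d) + 3 = d + 3 = 3 + d)
Y = ⅒ (Y = 1/(3 + 7) = 1/10 = ⅒ ≈ 0.10000)
-123 + 47*Y = -123 + 47*(⅒) = -123 + 47/10 = -1183/10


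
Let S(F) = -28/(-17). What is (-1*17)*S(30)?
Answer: -28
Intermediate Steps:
S(F) = 28/17 (S(F) = -28*(-1/17) = 28/17)
(-1*17)*S(30) = -1*17*(28/17) = -17*28/17 = -28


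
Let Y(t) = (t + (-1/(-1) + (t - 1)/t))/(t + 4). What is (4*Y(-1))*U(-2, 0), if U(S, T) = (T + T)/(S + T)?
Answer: 0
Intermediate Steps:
U(S, T) = 2*T/(S + T) (U(S, T) = (2*T)/(S + T) = 2*T/(S + T))
Y(t) = (1 + t + (-1 + t)/t)/(4 + t) (Y(t) = (t + (-1*(-1) + (-1 + t)/t))/(4 + t) = (t + (1 + (-1 + t)/t))/(4 + t) = (1 + t + (-1 + t)/t)/(4 + t))
(4*Y(-1))*U(-2, 0) = (4*((-1 + (-1)**2 + 2*(-1))/((-1)*(4 - 1))))*(2*0/(-2 + 0)) = (4*(-1*(-1 + 1 - 2)/3))*(2*0/(-2)) = (4*(-1*1/3*(-2)))*(2*0*(-1/2)) = (4*(2/3))*0 = (8/3)*0 = 0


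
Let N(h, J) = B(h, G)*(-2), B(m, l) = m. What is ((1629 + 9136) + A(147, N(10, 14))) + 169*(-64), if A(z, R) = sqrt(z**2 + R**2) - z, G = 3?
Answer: -198 + sqrt(22009) ≈ -49.646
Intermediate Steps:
N(h, J) = -2*h (N(h, J) = h*(-2) = -2*h)
A(z, R) = sqrt(R**2 + z**2) - z
((1629 + 9136) + A(147, N(10, 14))) + 169*(-64) = ((1629 + 9136) + (sqrt((-2*10)**2 + 147**2) - 1*147)) + 169*(-64) = (10765 + (sqrt((-20)**2 + 21609) - 147)) - 10816 = (10765 + (sqrt(400 + 21609) - 147)) - 10816 = (10765 + (sqrt(22009) - 147)) - 10816 = (10765 + (-147 + sqrt(22009))) - 10816 = (10618 + sqrt(22009)) - 10816 = -198 + sqrt(22009)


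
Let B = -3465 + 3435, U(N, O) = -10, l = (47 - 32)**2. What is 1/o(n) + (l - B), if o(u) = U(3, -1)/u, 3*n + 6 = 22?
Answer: 3817/15 ≈ 254.47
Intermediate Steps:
n = 16/3 (n = -2 + (1/3)*22 = -2 + 22/3 = 16/3 ≈ 5.3333)
l = 225 (l = 15**2 = 225)
B = -30
o(u) = -10/u
1/o(n) + (l - B) = 1/(-10/16/3) + (225 - 1*(-30)) = 1/(-10*3/16) + (225 + 30) = 1/(-15/8) + 255 = -8/15 + 255 = 3817/15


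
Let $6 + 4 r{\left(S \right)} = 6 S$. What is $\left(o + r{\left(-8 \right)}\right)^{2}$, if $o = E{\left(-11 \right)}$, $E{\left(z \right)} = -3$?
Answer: $\frac{1089}{4} \approx 272.25$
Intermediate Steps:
$r{\left(S \right)} = - \frac{3}{2} + \frac{3 S}{2}$ ($r{\left(S \right)} = - \frac{3}{2} + \frac{6 S}{4} = - \frac{3}{2} + \frac{3 S}{2}$)
$o = -3$
$\left(o + r{\left(-8 \right)}\right)^{2} = \left(-3 + \left(- \frac{3}{2} + \frac{3}{2} \left(-8\right)\right)\right)^{2} = \left(-3 - \frac{27}{2}\right)^{2} = \left(- \frac{33}{2}\right)^{2} = \frac{1089}{4}$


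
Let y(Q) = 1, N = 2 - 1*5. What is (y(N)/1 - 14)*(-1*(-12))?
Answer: -156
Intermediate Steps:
N = -3 (N = 2 - 5 = -3)
(y(N)/1 - 14)*(-1*(-12)) = (1/1 - 14)*(-1*(-12)) = (1*1 - 14)*12 = (1 - 14)*12 = -13*12 = -156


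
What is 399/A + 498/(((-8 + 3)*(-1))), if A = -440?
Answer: 8685/88 ≈ 98.693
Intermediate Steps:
399/A + 498/(((-8 + 3)*(-1))) = 399/(-440) + 498/(((-8 + 3)*(-1))) = 399*(-1/440) + 498/((-5*(-1))) = -399/440 + 498/5 = 8685/88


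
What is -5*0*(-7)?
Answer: 0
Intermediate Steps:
-5*0*(-7) = 0*(-7) = 0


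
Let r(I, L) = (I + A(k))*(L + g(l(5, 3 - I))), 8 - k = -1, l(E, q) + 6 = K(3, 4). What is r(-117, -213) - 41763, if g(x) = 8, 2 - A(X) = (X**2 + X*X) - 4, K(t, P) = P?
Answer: 14202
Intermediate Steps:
l(E, q) = -2 (l(E, q) = -6 + 4 = -2)
k = 9 (k = 8 - 1*(-1) = 8 + 1 = 9)
A(X) = 6 - 2*X**2 (A(X) = 2 - ((X**2 + X*X) - 4) = 2 - ((X**2 + X**2) - 4) = 2 - (2*X**2 - 4) = 2 - (-4 + 2*X**2) = 2 + (4 - 2*X**2) = 6 - 2*X**2)
r(I, L) = (-156 + I)*(8 + L) (r(I, L) = (I + (6 - 2*9**2))*(L + 8) = (I + (6 - 2*81))*(8 + L) = (I + (6 - 162))*(8 + L) = (I - 156)*(8 + L) = (-156 + I)*(8 + L))
r(-117, -213) - 41763 = (-1248 - 156*(-213) + 8*(-117) - 117*(-213)) - 41763 = (-1248 + 33228 - 936 + 24921) - 41763 = 55965 - 41763 = 14202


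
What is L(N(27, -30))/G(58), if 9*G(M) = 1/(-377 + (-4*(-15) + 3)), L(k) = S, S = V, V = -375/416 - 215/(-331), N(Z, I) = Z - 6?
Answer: 49009905/68848 ≈ 711.86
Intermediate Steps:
N(Z, I) = -6 + Z
V = -34685/137696 (V = -375*1/416 - 215*(-1/331) = -375/416 + 215/331 = -34685/137696 ≈ -0.25190)
S = -34685/137696 ≈ -0.25190
L(k) = -34685/137696
G(M) = -1/2826 (G(M) = 1/(9*(-377 + (-4*(-15) + 3))) = 1/(9*(-377 + (60 + 3))) = 1/(9*(-377 + 63)) = (1/9)/(-314) = (1/9)*(-1/314) = -1/2826)
L(N(27, -30))/G(58) = -34685/(137696*(-1/2826)) = -34685/137696*(-2826) = 49009905/68848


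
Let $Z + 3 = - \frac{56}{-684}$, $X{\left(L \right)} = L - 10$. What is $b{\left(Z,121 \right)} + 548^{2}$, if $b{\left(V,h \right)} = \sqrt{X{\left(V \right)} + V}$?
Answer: $300304 + \frac{2 i \sqrt{12863}}{57} \approx 3.003 \cdot 10^{5} + 3.9795 i$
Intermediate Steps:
$X{\left(L \right)} = -10 + L$ ($X{\left(L \right)} = L - 10 = -10 + L$)
$Z = - \frac{499}{171}$ ($Z = -3 - \frac{56}{-684} = -3 - - \frac{14}{171} = -3 + \frac{14}{171} = - \frac{499}{171} \approx -2.9181$)
$b{\left(V,h \right)} = \sqrt{-10 + 2 V}$ ($b{\left(V,h \right)} = \sqrt{\left(-10 + V\right) + V} = \sqrt{-10 + 2 V}$)
$b{\left(Z,121 \right)} + 548^{2} = \sqrt{-10 + 2 \left(- \frac{499}{171}\right)} + 548^{2} = \sqrt{-10 - \frac{998}{171}} + 300304 = \sqrt{- \frac{2708}{171}} + 300304 = \frac{2 i \sqrt{12863}}{57} + 300304 = 300304 + \frac{2 i \sqrt{12863}}{57}$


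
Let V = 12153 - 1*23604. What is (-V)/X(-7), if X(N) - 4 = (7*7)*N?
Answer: -3817/113 ≈ -33.779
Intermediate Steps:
X(N) = 4 + 49*N (X(N) = 4 + (7*7)*N = 4 + 49*N)
V = -11451 (V = 12153 - 23604 = -11451)
(-V)/X(-7) = (-1*(-11451))/(4 + 49*(-7)) = 11451/(4 - 343) = 11451/(-339) = 11451*(-1/339) = -3817/113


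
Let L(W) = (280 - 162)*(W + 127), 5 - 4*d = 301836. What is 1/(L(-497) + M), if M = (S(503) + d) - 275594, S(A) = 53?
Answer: -4/1578635 ≈ -2.5338e-6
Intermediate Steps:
d = -301831/4 (d = 5/4 - ¼*301836 = 5/4 - 75459 = -301831/4 ≈ -75458.)
L(W) = 14986 + 118*W (L(W) = 118*(127 + W) = 14986 + 118*W)
M = -1403995/4 (M = (53 - 301831/4) - 275594 = -301619/4 - 275594 = -1403995/4 ≈ -3.5100e+5)
1/(L(-497) + M) = 1/((14986 + 118*(-497)) - 1403995/4) = 1/((14986 - 58646) - 1403995/4) = 1/(-43660 - 1403995/4) = 1/(-1578635/4) = -4/1578635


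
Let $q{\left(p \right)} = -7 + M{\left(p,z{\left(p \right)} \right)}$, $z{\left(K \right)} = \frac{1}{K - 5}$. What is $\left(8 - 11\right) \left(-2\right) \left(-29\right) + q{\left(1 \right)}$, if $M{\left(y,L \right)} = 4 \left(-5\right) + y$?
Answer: $-200$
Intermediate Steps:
$z{\left(K \right)} = \frac{1}{-5 + K}$
$M{\left(y,L \right)} = -20 + y$
$q{\left(p \right)} = -27 + p$ ($q{\left(p \right)} = -7 + \left(-20 + p\right) = -27 + p$)
$\left(8 - 11\right) \left(-2\right) \left(-29\right) + q{\left(1 \right)} = \left(8 - 11\right) \left(-2\right) \left(-29\right) + \left(-27 + 1\right) = \left(-3\right) \left(-2\right) \left(-29\right) - 26 = 6 \left(-29\right) - 26 = -174 - 26 = -200$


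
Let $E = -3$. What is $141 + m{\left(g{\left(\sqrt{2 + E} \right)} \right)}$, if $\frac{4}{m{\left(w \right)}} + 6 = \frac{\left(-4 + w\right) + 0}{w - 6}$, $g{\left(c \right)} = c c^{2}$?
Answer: $\frac{147121}{1049} - \frac{8 i}{1049} \approx 140.25 - 0.0076263 i$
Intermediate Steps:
$g{\left(c \right)} = c^{3}$
$m{\left(w \right)} = \frac{4}{-6 + \frac{-4 + w}{-6 + w}}$ ($m{\left(w \right)} = \frac{4}{-6 + \frac{\left(-4 + w\right) + 0}{w - 6}} = \frac{4}{-6 + \frac{-4 + w}{-6 + w}}$)
$141 + m{\left(g{\left(\sqrt{2 + E} \right)} \right)} = 141 + \frac{4 \left(6 - \left(\sqrt{2 - 3}\right)^{3}\right)}{-32 + 5 \left(\sqrt{2 - 3}\right)^{3}} = 141 + \frac{4 \left(6 - \left(\sqrt{-1}\right)^{3}\right)}{-32 + 5 \left(\sqrt{-1}\right)^{3}} = 141 + \frac{4 \left(6 - i^{3}\right)}{-32 + 5 i^{3}} = 141 + \frac{4 \left(6 - - i\right)}{-32 + 5 \left(- i\right)} = 141 + \frac{4 \left(6 + i\right)}{-32 - 5 i} = 141 + 4 \frac{-32 + 5 i}{1049} \left(6 + i\right) = 141 + \frac{4 \left(-32 + 5 i\right) \left(6 + i\right)}{1049}$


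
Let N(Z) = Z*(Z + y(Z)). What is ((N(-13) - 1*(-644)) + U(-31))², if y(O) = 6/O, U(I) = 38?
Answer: 734449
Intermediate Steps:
N(Z) = Z*(Z + 6/Z)
((N(-13) - 1*(-644)) + U(-31))² = (((6 + (-13)²) - 1*(-644)) + 38)² = (((6 + 169) + 644) + 38)² = ((175 + 644) + 38)² = (819 + 38)² = 857² = 734449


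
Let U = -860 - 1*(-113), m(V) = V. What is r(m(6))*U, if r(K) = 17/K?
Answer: -4233/2 ≈ -2116.5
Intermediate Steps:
U = -747 (U = -860 + 113 = -747)
r(m(6))*U = (17/6)*(-747) = -4233/2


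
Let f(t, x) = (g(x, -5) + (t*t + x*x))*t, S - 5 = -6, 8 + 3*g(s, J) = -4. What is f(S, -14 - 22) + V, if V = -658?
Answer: -1951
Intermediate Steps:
g(s, J) = -4 (g(s, J) = -8/3 + (⅓)*(-4) = -8/3 - 4/3 = -4)
S = -1 (S = 5 - 6 = -1)
f(t, x) = t*(-4 + t² + x²) (f(t, x) = (-4 + (t*t + x*x))*t = (-4 + (t² + x²))*t = (-4 + t² + x²)*t = t*(-4 + t² + x²))
f(S, -14 - 22) + V = -(-4 + (-1)² + (-14 - 22)²) - 658 = -(-4 + 1 + (-36)²) - 658 = -(-4 + 1 + 1296) - 658 = -1*1293 - 658 = -1293 - 658 = -1951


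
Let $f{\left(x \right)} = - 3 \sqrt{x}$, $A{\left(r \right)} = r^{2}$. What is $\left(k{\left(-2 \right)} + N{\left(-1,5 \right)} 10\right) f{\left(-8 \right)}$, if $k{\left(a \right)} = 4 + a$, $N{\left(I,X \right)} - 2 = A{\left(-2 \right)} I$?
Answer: $108 i \sqrt{2} \approx 152.74 i$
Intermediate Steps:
$N{\left(I,X \right)} = 2 + 4 I$ ($N{\left(I,X \right)} = 2 + \left(-2\right)^{2} I = 2 + 4 I$)
$\left(k{\left(-2 \right)} + N{\left(-1,5 \right)} 10\right) f{\left(-8 \right)} = \left(\left(4 - 2\right) + \left(2 + 4 \left(-1\right)\right) 10\right) \left(- 3 \sqrt{-8}\right) = \left(2 + \left(2 - 4\right) 10\right) \left(- 3 \cdot 2 i \sqrt{2}\right) = \left(2 - 20\right) \left(- 6 i \sqrt{2}\right) = - 18 \left(- 6 i \sqrt{2}\right) = 108 i \sqrt{2}$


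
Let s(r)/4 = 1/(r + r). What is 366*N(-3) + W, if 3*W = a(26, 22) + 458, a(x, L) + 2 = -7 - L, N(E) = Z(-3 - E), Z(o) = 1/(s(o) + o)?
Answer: 427/3 ≈ 142.33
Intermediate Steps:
s(r) = 2/r (s(r) = 4/(r + r) = 4/((2*r)) = 4*(1/(2*r)) = 2/r)
Z(o) = 1/(o + 2/o) (Z(o) = 1/(2/o + o) = 1/(o + 2/o))
N(E) = (-3 - E)/(2 + (-3 - E)²)
a(x, L) = -9 - L (a(x, L) = -2 + (-7 - L) = -9 - L)
W = 427/3 (W = ((-9 - 1*22) + 458)/3 = ((-9 - 22) + 458)/3 = (-31 + 458)/3 = (⅓)*427 = 427/3 ≈ 142.33)
366*N(-3) + W = 366*((-3 - 1*(-3))/(2 + (3 - 3)²)) + 427/3 = 366*((-3 + 3)/(2 + 0²)) + 427/3 = 366*(0/(2 + 0)) + 427/3 = 366*(0/2) + 427/3 = 366*((½)*0) + 427/3 = 366*0 + 427/3 = 0 + 427/3 = 427/3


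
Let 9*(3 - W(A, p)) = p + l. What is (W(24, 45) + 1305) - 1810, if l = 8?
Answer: -4571/9 ≈ -507.89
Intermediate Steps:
W(A, p) = 19/9 - p/9 (W(A, p) = 3 - (p + 8)/9 = 3 - (8 + p)/9 = 3 + (-8/9 - p/9) = 19/9 - p/9)
(W(24, 45) + 1305) - 1810 = ((19/9 - ⅑*45) + 1305) - 1810 = ((19/9 - 5) + 1305) - 1810 = (-26/9 + 1305) - 1810 = 11719/9 - 1810 = -4571/9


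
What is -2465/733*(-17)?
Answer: 41905/733 ≈ 57.169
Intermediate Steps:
-2465/733*(-17) = 41905/733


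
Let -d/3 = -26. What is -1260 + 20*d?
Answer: 300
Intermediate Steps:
d = 78 (d = -3*(-26) = 78)
-1260 + 20*d = -1260 + 20*78 = -1260 + 1560 = 300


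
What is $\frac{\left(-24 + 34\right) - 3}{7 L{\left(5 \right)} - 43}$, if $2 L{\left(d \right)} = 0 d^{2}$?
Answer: $- \frac{7}{43} \approx -0.16279$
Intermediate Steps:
$L{\left(d \right)} = 0$ ($L{\left(d \right)} = \frac{0 d^{2}}{2} = \frac{1}{2} \cdot 0 = 0$)
$\frac{\left(-24 + 34\right) - 3}{7 L{\left(5 \right)} - 43} = \frac{\left(-24 + 34\right) - 3}{7 \cdot 0 - 43} = \frac{10 - 3}{0 - 43} = \frac{7}{-43} = 7 \left(- \frac{1}{43}\right) = - \frac{7}{43}$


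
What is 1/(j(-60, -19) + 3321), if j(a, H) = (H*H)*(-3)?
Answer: 1/2238 ≈ 0.00044683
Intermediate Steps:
j(a, H) = -3*H² (j(a, H) = H²*(-3) = -3*H²)
1/(j(-60, -19) + 3321) = 1/(-3*(-19)² + 3321) = 1/(-3*361 + 3321) = 1/(-1083 + 3321) = 1/2238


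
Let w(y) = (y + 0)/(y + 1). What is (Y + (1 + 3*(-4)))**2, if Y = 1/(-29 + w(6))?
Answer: 4726276/38809 ≈ 121.78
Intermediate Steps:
w(y) = y/(1 + y)
Y = -7/197 (Y = 1/(-29 + 6/(1 + 6)) = 1/(-29 + 6/7) = 1/(-197/7) = -7/197 ≈ -0.035533)
(Y + (1 + 3*(-4)))**2 = (-7/197 + (1 + 3*(-4)))**2 = (-7/197 + (1 - 12))**2 = (-7/197 - 11)**2 = (-2174/197)**2 = 4726276/38809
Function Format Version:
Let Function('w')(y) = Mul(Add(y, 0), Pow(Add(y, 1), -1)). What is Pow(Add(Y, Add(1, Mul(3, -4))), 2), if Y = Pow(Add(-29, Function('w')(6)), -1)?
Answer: Rational(4726276, 38809) ≈ 121.78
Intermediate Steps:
Function('w')(y) = Mul(y, Pow(Add(1, y), -1))
Y = Rational(-7, 197) (Y = Pow(Add(-29, Mul(6, Pow(Add(1, 6), -1))), -1) = Pow(Add(-29, Mul(6, Pow(7, -1))), -1) = Pow(Add(-29, Mul(6, Rational(1, 7))), -1) = Pow(Add(-29, Rational(6, 7)), -1) = Pow(Rational(-197, 7), -1) = Rational(-7, 197) ≈ -0.035533)
Pow(Add(Y, Add(1, Mul(3, -4))), 2) = Pow(Add(Rational(-7, 197), Add(1, Mul(3, -4))), 2) = Pow(Add(Rational(-7, 197), Add(1, -12)), 2) = Pow(Add(Rational(-7, 197), -11), 2) = Pow(Rational(-2174, 197), 2) = Rational(4726276, 38809)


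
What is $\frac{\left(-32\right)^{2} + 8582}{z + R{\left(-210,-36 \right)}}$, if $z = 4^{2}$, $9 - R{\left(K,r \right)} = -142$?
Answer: $\frac{9606}{167} \approx 57.521$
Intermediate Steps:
$R{\left(K,r \right)} = 151$ ($R{\left(K,r \right)} = 9 - -142 = 9 + 142 = 151$)
$z = 16$
$\frac{\left(-32\right)^{2} + 8582}{z + R{\left(-210,-36 \right)}} = \frac{\left(-32\right)^{2} + 8582}{16 + 151} = \frac{1024 + 8582}{167} = 9606 \cdot \frac{1}{167} = \frac{9606}{167}$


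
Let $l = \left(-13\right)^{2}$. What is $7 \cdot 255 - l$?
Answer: $1616$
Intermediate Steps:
$l = 169$
$7 \cdot 255 - l = 7 \cdot 255 - 169 = 1785 - 169 = 1616$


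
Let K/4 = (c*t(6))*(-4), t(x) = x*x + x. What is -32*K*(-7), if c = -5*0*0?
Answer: 0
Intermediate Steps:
t(x) = x + x**2 (t(x) = x**2 + x = x + x**2)
c = 0 (c = 0*0 = 0)
K = 0 (K = 4*((0*(6*(1 + 6)))*(-4)) = 4*((0*(6*7))*(-4)) = 4*((0*42)*(-4)) = 4*(0*(-4)) = 4*0 = 0)
-32*K*(-7) = -32*0*(-7) = 0*(-7) = 0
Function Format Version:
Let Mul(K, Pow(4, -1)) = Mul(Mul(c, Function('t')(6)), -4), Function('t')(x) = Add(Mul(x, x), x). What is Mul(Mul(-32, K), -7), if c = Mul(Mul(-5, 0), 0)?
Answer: 0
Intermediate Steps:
Function('t')(x) = Add(x, Pow(x, 2)) (Function('t')(x) = Add(Pow(x, 2), x) = Add(x, Pow(x, 2)))
c = 0 (c = Mul(0, 0) = 0)
K = 0 (K = Mul(4, Mul(Mul(0, Mul(6, Add(1, 6))), -4)) = Mul(4, Mul(Mul(0, Mul(6, 7)), -4)) = Mul(4, Mul(Mul(0, 42), -4)) = Mul(4, Mul(0, -4)) = Mul(4, 0) = 0)
Mul(Mul(-32, K), -7) = Mul(Mul(-32, 0), -7) = Mul(0, -7) = 0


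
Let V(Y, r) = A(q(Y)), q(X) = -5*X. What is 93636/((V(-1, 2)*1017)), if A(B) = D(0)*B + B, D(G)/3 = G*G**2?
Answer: 10404/565 ≈ 18.414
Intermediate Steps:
D(G) = 3*G**3 (D(G) = 3*(G*G**2) = 3*G**3)
A(B) = B (A(B) = (3*0**3)*B + B = (3*0)*B + B = 0*B + B = 0 + B = B)
V(Y, r) = -5*Y
93636/((V(-1, 2)*1017)) = 93636/((-5*(-1)*1017)) = 93636/((5*1017)) = 93636/5085 = 93636*(1/5085) = 10404/565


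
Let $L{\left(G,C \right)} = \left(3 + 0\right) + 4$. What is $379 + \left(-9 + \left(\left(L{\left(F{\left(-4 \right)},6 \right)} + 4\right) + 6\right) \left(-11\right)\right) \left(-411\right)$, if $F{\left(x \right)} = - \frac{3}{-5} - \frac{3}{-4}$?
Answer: $80935$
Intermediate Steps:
$F{\left(x \right)} = \frac{27}{20}$ ($F{\left(x \right)} = \left(-3\right) \left(- \frac{1}{5}\right) - - \frac{3}{4} = \frac{3}{5} + \frac{3}{4} = \frac{27}{20}$)
$L{\left(G,C \right)} = 7$ ($L{\left(G,C \right)} = 3 + 4 = 7$)
$379 + \left(-9 + \left(\left(L{\left(F{\left(-4 \right)},6 \right)} + 4\right) + 6\right) \left(-11\right)\right) \left(-411\right) = 379 + \left(-9 + \left(\left(7 + 4\right) + 6\right) \left(-11\right)\right) \left(-411\right) = 379 + \left(-9 + \left(11 + 6\right) \left(-11\right)\right) \left(-411\right) = 379 + \left(-9 + 17 \left(-11\right)\right) \left(-411\right) = 379 + \left(-9 - 187\right) \left(-411\right) = 379 - -80556 = 379 + 80556 = 80935$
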